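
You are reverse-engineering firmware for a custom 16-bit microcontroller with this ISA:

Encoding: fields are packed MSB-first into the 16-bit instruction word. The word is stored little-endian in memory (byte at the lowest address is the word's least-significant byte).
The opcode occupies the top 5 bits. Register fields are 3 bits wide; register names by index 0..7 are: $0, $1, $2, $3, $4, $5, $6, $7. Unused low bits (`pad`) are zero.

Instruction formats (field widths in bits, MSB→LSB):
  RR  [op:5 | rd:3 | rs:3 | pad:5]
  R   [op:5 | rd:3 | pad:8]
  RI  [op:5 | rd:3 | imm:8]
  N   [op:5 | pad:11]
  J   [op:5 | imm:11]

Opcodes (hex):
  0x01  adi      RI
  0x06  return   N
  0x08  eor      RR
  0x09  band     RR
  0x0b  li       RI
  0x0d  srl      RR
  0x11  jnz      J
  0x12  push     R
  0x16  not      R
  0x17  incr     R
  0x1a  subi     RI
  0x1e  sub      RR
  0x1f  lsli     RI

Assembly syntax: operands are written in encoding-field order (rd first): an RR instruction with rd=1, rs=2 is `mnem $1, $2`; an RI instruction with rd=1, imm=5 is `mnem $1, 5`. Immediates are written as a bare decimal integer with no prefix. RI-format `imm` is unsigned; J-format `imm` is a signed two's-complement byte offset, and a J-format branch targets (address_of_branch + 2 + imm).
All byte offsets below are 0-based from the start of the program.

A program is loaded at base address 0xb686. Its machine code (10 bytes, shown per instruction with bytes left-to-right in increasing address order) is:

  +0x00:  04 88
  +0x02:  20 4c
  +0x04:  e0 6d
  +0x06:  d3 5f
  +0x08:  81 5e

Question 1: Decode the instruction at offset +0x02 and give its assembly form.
+0x02: 20 4c ⇒ word 0x4c20 (little)
  top 5b → 0x9 → band [RR]
  rd: (w>>8)&0x7=0x4 → $4
  rs: (w>>5)&0x7=0x1 → $1

band $4, $1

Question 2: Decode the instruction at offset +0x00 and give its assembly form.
off 0x00: read 04 88 as little → 0x8804
  opcode bits[15:11]=0x11: jnz/J
  imm: (w>>0)&0x7ff=0x4 → 4

jnz 4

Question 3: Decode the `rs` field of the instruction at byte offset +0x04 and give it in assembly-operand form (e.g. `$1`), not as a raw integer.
@+04  little-endian(e0 6d) = 0x6de0
  op=0x6de0>>11=0xd ⇒ srl (RR)
  rd: (w>>8)&0x7=0x5 → $5
  rs: (w>>5)&0x7=0x7 → $7

$7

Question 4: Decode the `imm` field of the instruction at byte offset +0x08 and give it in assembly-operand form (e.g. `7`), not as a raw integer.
129

@+08  little-endian(81 5e) = 0x5e81
  op=0x5e81>>11=0xb ⇒ li (RI)
  rd@[10:8]=0x6 ⇒ $6
  imm@[7:0]=0x81 ⇒ 129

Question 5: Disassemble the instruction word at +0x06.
li $7, 211

+0x06: d3 5f ⇒ word 0x5fd3 (little)
  opcode bits[15:11]=0xb: li/RI
  rd@[10:8]=0x7 ⇒ $7
  imm@[7:0]=0xd3 ⇒ 211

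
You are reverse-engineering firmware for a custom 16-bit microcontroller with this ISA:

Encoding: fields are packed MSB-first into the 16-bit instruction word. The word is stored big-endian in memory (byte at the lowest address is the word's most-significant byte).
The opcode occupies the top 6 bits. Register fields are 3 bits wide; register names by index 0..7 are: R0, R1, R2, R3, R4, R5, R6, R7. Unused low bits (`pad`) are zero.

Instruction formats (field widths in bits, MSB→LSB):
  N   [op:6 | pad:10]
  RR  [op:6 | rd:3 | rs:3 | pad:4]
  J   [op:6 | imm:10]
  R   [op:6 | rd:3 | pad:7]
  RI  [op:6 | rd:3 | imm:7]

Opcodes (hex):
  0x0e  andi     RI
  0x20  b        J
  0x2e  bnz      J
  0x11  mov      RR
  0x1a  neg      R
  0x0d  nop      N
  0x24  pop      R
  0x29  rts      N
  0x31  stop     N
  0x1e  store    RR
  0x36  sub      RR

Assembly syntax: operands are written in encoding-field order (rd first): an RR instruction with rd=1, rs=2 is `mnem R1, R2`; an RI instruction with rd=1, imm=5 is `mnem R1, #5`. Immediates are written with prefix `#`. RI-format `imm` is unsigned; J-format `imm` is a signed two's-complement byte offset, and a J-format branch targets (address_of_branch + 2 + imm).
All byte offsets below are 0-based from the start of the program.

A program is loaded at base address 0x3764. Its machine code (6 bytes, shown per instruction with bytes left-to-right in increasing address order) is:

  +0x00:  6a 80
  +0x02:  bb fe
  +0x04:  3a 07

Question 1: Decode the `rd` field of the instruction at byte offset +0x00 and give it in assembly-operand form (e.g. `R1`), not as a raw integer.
R5

+0x00: 6a 80 ⇒ word 0x6a80 (big)
  op=0x6a80>>10=0x1a ⇒ neg (R)
  rd@[9:7]=0x5 ⇒ R5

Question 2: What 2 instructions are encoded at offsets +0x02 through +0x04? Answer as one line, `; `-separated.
bnz #-2; andi R4, #7

@+02  big-endian(bb fe) = 0xbbfe
  op=0xbbfe>>10=0x2e ⇒ bnz (J)
  [9:0] imm=1022 (s10→-2) = #-2
@+04  big-endian(3a 07) = 0x3a07
  op=0x3a07>>10=0xe ⇒ andi (RI)
  [9:7] rd=4 = R4
  [6:0] imm=7 = #7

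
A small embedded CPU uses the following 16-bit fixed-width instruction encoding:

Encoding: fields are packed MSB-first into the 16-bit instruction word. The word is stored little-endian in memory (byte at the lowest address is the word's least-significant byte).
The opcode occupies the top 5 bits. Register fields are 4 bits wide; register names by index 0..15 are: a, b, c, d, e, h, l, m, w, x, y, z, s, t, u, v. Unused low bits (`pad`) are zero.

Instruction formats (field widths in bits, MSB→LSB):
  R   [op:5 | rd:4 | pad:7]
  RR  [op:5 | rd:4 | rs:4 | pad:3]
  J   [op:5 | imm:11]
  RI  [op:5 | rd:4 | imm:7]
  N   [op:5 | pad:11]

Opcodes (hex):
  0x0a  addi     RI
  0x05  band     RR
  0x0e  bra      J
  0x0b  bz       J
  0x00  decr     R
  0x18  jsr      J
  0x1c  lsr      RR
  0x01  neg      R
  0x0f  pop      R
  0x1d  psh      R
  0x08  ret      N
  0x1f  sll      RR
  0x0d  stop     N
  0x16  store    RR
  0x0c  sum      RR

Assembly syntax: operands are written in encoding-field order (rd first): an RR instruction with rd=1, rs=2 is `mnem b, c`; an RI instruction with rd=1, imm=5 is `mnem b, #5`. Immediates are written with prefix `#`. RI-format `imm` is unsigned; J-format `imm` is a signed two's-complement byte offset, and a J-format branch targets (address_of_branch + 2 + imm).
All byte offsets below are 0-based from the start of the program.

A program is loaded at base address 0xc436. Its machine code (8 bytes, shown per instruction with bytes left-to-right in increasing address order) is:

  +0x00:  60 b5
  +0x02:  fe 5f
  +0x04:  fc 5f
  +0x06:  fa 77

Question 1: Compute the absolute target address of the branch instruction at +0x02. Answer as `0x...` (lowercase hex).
0xc438

[02] fe 5f → 0x5ffe
  opcode bits[15:11]=0xb: bz/J
  imm@[10:0]=0x7fe (s11→-2) ⇒ #-2
  target = base 0xc436 + off 0x02 + 2 + imm -2 = 0xc438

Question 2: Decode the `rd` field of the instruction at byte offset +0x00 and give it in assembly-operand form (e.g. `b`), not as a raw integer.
off 0x00: read 60 b5 as little → 0xb560
  opcode bits[15:11]=0x16: store/RR
  rd@[10:7]=0xa ⇒ y
  rs@[6:3]=0xc ⇒ s

y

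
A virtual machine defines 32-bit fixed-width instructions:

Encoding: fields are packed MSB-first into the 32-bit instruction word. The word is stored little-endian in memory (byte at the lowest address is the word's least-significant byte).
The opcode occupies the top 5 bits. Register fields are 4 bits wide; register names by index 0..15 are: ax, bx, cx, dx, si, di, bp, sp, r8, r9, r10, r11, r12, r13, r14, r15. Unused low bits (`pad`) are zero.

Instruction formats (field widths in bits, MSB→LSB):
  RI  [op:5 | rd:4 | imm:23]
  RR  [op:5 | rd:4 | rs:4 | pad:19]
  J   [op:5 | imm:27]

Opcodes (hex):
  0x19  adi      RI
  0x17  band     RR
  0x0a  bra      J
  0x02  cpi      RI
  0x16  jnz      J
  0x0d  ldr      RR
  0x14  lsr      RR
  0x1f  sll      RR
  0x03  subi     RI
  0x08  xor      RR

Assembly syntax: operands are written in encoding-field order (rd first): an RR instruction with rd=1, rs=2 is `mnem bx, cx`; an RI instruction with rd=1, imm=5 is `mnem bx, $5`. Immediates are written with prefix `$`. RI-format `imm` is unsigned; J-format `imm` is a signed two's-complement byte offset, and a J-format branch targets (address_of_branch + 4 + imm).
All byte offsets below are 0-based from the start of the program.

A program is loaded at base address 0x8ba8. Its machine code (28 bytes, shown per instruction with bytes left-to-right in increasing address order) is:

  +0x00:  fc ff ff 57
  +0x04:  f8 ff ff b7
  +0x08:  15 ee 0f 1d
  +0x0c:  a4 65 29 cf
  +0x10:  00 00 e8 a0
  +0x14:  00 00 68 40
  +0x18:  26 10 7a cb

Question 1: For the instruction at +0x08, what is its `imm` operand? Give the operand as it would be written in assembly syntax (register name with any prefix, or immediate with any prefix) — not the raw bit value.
[08] 15 ee 0f 1d → 0x1d0fee15
  opcode bits[31:27]=0x3: subi/RI
  rd@[26:23]=0xa ⇒ r10
  imm@[22:0]=0xfee15 ⇒ $1043989

$1043989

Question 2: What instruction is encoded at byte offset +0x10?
lsr bx, r13

off 0x10: read 00 00 e8 a0 as little → 0xa0e80000
  op=0xa0e80000>>27=0x14 ⇒ lsr (RR)
  rd@[26:23]=0x1 ⇒ bx
  rs@[22:19]=0xd ⇒ r13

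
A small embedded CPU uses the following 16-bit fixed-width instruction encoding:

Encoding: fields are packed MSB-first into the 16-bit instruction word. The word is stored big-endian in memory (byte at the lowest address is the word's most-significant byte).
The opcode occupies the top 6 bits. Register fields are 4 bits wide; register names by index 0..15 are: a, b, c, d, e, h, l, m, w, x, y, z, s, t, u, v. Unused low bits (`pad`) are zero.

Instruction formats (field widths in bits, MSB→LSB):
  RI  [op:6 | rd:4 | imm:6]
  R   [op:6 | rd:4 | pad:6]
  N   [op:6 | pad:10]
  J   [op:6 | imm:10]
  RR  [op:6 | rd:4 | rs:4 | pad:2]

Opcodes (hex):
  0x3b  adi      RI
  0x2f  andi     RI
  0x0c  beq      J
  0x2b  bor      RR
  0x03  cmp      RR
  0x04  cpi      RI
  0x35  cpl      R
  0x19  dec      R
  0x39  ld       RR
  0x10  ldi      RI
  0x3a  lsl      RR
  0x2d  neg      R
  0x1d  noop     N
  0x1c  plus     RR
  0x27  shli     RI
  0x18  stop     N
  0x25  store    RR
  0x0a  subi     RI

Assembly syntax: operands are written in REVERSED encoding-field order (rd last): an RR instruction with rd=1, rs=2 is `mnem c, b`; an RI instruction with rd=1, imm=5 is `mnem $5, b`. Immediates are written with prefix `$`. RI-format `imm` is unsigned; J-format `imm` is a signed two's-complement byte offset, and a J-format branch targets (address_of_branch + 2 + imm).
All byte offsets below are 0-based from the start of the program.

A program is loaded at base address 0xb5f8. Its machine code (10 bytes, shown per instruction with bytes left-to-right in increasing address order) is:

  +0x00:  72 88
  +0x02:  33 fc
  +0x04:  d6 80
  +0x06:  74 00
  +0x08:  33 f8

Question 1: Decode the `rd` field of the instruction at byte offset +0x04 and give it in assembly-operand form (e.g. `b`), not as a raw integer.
@+04  big-endian(d6 80) = 0xd680
  top 6b → 0x35 → cpl [R]
  [9:6] rd=10 = y

y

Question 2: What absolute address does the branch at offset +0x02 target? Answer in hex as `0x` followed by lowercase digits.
@+02  big-endian(33 fc) = 0x33fc
  top 6b → 0xc → beq [J]
  imm@[9:0]=0x3fc (s10→-4) ⇒ $-4
  target = base 0xb5f8 + off 0x02 + 2 + imm -4 = 0xb5f8

0xb5f8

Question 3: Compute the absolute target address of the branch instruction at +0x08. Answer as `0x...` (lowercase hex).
0xb5fa

@+08  big-endian(33 f8) = 0x33f8
  opcode bits[15:10]=0xc: beq/J
  imm@[9:0]=0x3f8 (s10→-8) ⇒ $-8
  target = base 0xb5f8 + off 0x08 + 2 + imm -8 = 0xb5fa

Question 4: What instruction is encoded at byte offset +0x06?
+0x06: 74 00 ⇒ word 0x7400 (big)
  opcode bits[15:10]=0x1d: noop/N

noop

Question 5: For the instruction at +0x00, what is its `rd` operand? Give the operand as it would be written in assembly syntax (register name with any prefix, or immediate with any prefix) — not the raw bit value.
@+00  big-endian(72 88) = 0x7288
  top 6b → 0x1c → plus [RR]
  [9:6] rd=10 = y
  [5:2] rs=2 = c

y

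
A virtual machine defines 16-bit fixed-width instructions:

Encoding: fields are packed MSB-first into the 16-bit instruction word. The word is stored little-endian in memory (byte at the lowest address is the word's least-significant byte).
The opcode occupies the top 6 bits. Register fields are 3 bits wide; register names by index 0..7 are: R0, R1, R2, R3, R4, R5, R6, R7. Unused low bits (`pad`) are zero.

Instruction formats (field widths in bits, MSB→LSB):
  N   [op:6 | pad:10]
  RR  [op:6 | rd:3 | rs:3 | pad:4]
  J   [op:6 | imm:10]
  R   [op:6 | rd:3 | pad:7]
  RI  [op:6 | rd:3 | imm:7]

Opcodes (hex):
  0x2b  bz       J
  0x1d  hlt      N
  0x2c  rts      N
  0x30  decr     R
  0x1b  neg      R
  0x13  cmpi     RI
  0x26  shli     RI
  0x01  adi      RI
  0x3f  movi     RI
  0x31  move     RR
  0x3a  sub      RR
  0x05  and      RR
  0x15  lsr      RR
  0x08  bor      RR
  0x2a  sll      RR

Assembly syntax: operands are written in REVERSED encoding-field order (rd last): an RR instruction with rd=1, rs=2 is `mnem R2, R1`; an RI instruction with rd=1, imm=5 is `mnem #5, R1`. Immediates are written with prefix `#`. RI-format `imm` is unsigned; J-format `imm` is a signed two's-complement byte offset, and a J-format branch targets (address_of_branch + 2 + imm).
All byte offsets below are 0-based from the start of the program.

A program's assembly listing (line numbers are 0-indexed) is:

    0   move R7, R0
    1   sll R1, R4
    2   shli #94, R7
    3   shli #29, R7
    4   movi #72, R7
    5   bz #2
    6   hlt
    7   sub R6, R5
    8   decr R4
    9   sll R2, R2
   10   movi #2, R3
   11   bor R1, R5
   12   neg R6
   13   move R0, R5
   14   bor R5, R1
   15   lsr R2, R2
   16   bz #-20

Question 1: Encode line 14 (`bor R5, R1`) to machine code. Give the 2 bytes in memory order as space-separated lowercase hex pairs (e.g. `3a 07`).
L14: bor op=0x8:6|rd=1:3|rs=5:3|pad=0:4 ⇒ 0x20d0 ⇒ little d0 20

d0 20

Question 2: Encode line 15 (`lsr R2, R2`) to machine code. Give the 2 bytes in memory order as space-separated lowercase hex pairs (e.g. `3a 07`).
15. lsr fields op=0x15:6|rd=2:3|rs=2:3|pad=0:4 → word 5520h → 20 55

20 55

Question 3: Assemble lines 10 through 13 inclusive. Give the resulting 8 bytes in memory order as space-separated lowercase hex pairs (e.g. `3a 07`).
82 fd 90 22 00 6f 80 c6

10. movi fields op=0x3f:6|rd=3:3|imm=2:7 → word fd82h → 82 fd
11. bor fields op=0x8:6|rd=5:3|rs=1:3|pad=0:4 → word 2290h → 90 22
12. neg fields op=0x1b:6|rd=6:3|pad=0:7 → word 6f00h → 00 6f
13. move fields op=0x31:6|rd=5:3|rs=0:3|pad=0:4 → word c680h → 80 c6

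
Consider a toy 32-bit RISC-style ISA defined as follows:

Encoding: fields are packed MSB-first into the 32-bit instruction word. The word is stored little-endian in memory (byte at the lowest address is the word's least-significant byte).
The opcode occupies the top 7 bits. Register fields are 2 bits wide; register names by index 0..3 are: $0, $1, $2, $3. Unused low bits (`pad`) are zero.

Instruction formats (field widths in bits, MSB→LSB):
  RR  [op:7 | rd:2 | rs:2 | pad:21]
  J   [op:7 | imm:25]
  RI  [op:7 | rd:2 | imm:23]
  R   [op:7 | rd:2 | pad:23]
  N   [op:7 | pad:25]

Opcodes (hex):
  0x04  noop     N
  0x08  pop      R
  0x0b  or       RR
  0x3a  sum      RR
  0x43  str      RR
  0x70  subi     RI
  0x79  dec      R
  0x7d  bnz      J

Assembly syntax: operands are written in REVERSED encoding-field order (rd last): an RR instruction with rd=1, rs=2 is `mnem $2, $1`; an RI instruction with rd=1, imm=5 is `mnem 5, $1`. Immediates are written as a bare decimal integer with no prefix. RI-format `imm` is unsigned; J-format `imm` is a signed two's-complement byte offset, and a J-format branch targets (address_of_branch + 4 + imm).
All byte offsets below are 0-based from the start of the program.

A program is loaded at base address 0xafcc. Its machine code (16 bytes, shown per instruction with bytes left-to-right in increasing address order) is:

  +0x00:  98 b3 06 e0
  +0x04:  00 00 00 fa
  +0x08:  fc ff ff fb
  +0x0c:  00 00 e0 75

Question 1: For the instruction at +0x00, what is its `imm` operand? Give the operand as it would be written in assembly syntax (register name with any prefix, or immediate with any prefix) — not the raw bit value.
439192

+0x00: 98 b3 06 e0 ⇒ word 0xe006b398 (little)
  opcode bits[31:25]=0x70: subi/RI
  [24:23] rd=0 = $0
  [22:0] imm=439192 = 439192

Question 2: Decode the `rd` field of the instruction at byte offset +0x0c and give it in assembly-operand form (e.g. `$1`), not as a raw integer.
@+0c  little-endian(00 00 e0 75) = 0x75e00000
  op=0x75e00000>>25=0x3a ⇒ sum (RR)
  rd: (w>>23)&0x3=0x3 → $3
  rs: (w>>21)&0x3=0x3 → $3

$3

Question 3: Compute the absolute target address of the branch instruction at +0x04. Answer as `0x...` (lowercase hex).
0xafd4

@+04  little-endian(00 00 00 fa) = 0xfa000000
  opcode bits[31:25]=0x7d: bnz/J
  imm: (w>>0)&0x1ffffff=0x0 → 0
  target = base 0xafcc + off 0x04 + 4 + imm 0 = 0xafd4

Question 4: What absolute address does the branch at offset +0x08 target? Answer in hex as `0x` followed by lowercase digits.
0xafd4

off 0x08: read fc ff ff fb as little → 0xfbfffffc
  top 7b → 0x7d → bnz [J]
  [24:0] imm=33554428 (s25→-4) = -4
  target = base 0xafcc + off 0x08 + 4 + imm -4 = 0xafd4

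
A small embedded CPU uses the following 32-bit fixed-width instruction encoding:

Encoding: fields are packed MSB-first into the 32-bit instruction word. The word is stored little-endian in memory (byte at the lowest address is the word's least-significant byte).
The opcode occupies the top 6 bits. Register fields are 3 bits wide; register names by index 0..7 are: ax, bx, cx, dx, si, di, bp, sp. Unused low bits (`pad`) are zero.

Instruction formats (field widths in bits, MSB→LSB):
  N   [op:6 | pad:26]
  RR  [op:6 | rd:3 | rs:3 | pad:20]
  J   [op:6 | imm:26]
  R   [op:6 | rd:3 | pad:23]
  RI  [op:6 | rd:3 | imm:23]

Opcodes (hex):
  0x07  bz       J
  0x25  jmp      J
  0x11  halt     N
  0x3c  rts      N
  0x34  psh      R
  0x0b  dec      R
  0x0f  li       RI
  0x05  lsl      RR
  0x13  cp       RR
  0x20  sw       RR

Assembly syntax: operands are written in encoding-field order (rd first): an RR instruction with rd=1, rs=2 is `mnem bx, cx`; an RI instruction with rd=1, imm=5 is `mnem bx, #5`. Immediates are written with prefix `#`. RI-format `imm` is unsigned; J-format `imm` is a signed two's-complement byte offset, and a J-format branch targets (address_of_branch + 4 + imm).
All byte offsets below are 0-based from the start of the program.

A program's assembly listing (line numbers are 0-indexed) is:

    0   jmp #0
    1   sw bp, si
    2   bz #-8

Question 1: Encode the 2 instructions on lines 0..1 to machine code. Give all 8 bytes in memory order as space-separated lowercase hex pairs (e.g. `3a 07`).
0. jmp fields op=0x25:6|imm=0:26 → word 94000000h → 00 00 00 94
1. sw fields op=0x20:6|rd=6:3|rs=4:3|pad=0:20 → word 83400000h → 00 00 40 83

00 00 00 94 00 00 40 83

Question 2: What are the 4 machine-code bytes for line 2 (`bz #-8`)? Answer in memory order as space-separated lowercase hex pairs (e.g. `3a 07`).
f8 ff ff 1f

2. bz fields op=0x7:6|imm=-8:26 → word 1ffffff8h → f8 ff ff 1f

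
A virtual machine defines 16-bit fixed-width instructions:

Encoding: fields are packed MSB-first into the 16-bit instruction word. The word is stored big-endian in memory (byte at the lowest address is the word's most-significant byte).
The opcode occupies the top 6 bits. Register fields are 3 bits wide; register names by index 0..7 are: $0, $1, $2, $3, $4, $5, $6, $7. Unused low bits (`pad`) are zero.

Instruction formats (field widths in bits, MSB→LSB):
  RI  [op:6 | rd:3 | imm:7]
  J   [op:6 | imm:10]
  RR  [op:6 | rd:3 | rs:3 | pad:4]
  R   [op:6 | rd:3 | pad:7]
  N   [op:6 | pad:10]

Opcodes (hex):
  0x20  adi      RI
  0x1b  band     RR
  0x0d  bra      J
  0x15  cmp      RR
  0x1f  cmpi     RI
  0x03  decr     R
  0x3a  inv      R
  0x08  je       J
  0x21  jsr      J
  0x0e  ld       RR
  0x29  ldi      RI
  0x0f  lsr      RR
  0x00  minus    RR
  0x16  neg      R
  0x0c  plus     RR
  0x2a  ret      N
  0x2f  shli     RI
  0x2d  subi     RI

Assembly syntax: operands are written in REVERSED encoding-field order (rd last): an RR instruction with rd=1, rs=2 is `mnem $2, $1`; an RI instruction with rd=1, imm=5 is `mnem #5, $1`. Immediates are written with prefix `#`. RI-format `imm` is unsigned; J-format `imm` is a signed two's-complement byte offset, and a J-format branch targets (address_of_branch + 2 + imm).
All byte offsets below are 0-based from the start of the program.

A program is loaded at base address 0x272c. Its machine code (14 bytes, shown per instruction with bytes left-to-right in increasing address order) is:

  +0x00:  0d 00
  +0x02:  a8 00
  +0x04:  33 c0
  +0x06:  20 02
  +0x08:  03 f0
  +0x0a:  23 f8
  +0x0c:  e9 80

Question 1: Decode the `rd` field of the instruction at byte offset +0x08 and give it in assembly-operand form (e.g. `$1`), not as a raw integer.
+0x08: 03 f0 ⇒ word 0x03f0 (big)
  opcode bits[15:10]=0x0: minus/RR
  rd: (w>>7)&0x7=0x7 → $7
  rs: (w>>4)&0x7=0x7 → $7

$7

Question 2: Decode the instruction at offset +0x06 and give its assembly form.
@+06  big-endian(20 02) = 0x2002
  opcode bits[15:10]=0x8: je/J
  imm: (w>>0)&0x3ff=0x2 → #2

je #2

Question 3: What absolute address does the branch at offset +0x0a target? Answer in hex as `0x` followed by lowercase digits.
0x2730

[0a] 23 f8 → 0x23f8
  top 6b → 0x8 → je [J]
  [9:0] imm=1016 (s10→-8) = #-8
  target = base 0x272c + off 0x0a + 2 + imm -8 = 0x2730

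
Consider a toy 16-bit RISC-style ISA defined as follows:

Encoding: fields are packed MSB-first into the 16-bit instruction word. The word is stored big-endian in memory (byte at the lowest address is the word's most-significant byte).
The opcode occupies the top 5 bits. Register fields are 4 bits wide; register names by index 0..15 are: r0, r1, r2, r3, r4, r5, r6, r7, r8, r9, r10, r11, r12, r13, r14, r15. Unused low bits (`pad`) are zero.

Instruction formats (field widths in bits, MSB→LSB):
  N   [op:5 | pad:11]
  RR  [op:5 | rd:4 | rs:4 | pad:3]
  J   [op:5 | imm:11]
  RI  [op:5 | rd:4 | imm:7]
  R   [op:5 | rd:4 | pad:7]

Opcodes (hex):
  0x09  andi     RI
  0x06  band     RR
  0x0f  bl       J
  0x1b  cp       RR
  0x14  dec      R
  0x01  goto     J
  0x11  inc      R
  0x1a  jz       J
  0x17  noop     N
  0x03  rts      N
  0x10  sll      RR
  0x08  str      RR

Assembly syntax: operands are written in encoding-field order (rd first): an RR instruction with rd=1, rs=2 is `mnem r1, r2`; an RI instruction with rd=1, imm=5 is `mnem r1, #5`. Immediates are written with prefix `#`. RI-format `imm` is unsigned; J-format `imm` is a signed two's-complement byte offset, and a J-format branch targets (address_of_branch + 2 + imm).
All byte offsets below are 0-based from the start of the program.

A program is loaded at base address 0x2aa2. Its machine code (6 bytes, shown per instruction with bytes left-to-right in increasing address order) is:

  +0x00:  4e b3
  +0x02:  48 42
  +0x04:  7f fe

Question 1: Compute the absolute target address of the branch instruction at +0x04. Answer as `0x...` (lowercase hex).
0x2aa6

@+04  big-endian(7f fe) = 0x7ffe
  opcode bits[15:11]=0xf: bl/J
  [10:0] imm=2046 (s11→-2) = #-2
  target = base 0x2aa2 + off 0x04 + 2 + imm -2 = 0x2aa6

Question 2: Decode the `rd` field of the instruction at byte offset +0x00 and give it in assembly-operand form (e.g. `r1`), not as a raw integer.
r13

[00] 4e b3 → 0x4eb3
  op=0x4eb3>>11=0x9 ⇒ andi (RI)
  [10:7] rd=13 = r13
  [6:0] imm=51 = #51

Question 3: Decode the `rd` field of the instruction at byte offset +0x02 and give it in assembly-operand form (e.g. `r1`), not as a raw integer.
r0

@+02  big-endian(48 42) = 0x4842
  op=0x4842>>11=0x9 ⇒ andi (RI)
  [10:7] rd=0 = r0
  [6:0] imm=66 = #66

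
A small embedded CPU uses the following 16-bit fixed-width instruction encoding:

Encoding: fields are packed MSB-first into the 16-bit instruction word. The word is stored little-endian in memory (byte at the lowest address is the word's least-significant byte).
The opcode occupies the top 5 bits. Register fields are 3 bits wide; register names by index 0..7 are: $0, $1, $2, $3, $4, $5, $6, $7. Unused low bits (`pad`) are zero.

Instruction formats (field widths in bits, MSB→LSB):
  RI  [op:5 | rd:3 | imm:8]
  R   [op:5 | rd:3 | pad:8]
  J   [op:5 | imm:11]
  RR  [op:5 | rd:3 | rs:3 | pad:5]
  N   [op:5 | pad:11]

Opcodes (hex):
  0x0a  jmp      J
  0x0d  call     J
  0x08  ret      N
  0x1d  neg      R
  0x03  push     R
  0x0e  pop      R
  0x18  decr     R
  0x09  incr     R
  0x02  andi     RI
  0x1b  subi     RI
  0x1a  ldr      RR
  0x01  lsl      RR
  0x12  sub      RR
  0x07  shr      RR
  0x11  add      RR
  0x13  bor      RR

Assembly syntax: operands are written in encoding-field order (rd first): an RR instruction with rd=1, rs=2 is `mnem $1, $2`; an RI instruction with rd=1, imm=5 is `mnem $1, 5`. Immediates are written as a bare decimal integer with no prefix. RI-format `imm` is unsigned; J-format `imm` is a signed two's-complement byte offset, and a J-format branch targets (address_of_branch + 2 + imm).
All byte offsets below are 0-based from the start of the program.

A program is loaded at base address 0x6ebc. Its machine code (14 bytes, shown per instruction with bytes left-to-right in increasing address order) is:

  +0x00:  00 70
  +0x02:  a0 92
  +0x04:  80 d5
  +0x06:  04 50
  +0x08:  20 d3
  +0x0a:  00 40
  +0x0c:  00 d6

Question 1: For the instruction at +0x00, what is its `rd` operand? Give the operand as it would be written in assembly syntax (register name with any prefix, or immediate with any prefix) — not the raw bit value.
$0

+0x00: 00 70 ⇒ word 0x7000 (little)
  opcode bits[15:11]=0xe: pop/R
  [10:8] rd=0 = $0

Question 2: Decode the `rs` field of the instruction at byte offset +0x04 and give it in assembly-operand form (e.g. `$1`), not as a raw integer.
off 0x04: read 80 d5 as little → 0xd580
  top 5b → 0x1a → ldr [RR]
  rd@[10:8]=0x5 ⇒ $5
  rs@[7:5]=0x4 ⇒ $4

$4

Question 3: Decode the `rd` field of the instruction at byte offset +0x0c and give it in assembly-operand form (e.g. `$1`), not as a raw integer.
$6

off 0x0c: read 00 d6 as little → 0xd600
  op=0xd600>>11=0x1a ⇒ ldr (RR)
  [10:8] rd=6 = $6
  [7:5] rs=0 = $0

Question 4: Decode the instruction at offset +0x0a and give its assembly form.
ret

@+0a  little-endian(00 40) = 0x4000
  top 5b → 0x8 → ret [N]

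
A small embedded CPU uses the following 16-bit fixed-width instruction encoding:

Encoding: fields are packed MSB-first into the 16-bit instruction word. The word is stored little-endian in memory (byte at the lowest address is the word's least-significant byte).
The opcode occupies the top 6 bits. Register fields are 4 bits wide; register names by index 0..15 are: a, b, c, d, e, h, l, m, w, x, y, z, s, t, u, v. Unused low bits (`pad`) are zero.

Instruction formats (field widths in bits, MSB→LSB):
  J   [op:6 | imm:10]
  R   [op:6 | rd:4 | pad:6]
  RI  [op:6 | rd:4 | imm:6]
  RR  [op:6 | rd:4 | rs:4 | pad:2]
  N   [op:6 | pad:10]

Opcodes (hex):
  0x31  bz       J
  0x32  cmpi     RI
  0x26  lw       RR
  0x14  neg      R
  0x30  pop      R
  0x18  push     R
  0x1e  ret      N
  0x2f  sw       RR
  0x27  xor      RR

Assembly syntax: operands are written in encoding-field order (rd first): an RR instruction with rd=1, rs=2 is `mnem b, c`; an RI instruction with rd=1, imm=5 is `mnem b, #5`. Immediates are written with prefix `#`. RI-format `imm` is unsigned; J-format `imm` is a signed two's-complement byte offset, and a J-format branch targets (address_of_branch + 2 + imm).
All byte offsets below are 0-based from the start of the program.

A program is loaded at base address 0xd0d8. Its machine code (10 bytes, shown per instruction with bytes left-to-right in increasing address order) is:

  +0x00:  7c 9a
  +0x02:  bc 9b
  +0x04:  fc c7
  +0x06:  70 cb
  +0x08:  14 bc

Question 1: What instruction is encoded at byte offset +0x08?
+0x08: 14 bc ⇒ word 0xbc14 (little)
  op=0xbc14>>10=0x2f ⇒ sw (RR)
  rd: (w>>6)&0xf=0x0 → a
  rs: (w>>2)&0xf=0x5 → h

sw a, h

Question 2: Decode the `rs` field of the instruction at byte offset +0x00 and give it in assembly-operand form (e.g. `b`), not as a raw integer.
@+00  little-endian(7c 9a) = 0x9a7c
  opcode bits[15:10]=0x26: lw/RR
  rd@[9:6]=0x9 ⇒ x
  rs@[5:2]=0xf ⇒ v

v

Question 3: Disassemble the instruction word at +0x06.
cmpi t, #48

off 0x06: read 70 cb as little → 0xcb70
  top 6b → 0x32 → cmpi [RI]
  rd: (w>>6)&0xf=0xd → t
  imm: (w>>0)&0x3f=0x30 → #48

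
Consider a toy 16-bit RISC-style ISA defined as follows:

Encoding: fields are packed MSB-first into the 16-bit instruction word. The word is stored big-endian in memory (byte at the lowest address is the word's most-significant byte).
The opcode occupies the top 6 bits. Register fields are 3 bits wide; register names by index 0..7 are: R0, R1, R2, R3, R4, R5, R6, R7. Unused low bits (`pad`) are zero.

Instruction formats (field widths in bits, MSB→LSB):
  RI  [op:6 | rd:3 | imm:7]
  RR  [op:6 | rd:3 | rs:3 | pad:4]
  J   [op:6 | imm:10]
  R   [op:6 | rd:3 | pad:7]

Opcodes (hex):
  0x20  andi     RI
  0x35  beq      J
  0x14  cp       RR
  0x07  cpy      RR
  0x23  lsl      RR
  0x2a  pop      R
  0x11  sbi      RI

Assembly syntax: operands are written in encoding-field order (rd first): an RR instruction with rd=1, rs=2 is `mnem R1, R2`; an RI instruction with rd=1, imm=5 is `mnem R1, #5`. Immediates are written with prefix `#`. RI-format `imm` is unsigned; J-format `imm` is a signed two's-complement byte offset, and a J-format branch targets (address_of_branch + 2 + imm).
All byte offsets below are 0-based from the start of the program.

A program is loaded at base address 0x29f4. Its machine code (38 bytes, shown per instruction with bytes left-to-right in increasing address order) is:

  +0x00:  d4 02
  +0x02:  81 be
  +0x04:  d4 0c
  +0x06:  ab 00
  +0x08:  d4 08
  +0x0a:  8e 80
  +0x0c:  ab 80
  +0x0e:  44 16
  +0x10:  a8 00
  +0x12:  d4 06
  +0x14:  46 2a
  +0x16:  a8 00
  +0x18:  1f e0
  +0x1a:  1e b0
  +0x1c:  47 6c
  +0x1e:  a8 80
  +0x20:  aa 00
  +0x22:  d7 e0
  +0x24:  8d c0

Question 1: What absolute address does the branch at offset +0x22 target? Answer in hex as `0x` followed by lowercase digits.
off 0x22: read d7 e0 as big → 0xd7e0
  op=0xd7e0>>10=0x35 ⇒ beq (J)
  [9:0] imm=992 (s10→-32) = #-32
  target = base 0x29f4 + off 0x22 + 2 + imm -32 = 0x29f8

0x29f8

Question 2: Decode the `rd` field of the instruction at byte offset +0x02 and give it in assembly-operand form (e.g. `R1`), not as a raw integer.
R3

off 0x02: read 81 be as big → 0x81be
  opcode bits[15:10]=0x20: andi/RI
  [9:7] rd=3 = R3
  [6:0] imm=62 = #62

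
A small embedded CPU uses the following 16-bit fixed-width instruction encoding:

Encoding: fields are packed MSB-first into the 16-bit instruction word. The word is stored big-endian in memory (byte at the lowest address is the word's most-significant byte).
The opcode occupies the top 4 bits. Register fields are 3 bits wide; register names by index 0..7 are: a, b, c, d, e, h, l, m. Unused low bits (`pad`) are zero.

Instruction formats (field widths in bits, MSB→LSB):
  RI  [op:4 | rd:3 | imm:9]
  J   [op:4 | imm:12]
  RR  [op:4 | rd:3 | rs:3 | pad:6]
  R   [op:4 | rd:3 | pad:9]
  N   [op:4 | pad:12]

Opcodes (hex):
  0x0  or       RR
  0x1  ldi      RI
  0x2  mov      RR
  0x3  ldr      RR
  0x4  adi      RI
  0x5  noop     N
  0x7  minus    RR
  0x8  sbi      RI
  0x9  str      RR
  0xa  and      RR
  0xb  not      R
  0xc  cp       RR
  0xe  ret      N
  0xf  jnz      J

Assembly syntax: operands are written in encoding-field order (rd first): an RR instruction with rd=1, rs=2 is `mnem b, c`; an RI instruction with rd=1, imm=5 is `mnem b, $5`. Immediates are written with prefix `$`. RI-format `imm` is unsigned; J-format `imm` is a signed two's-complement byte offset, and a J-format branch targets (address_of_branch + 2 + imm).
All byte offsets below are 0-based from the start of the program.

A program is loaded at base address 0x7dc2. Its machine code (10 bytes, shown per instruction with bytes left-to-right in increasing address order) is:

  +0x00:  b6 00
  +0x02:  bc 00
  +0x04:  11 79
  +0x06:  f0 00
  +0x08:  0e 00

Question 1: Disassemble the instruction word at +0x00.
not d

+0x00: b6 00 ⇒ word 0xb600 (big)
  top 4b → 0xb → not [R]
  rd: (w>>9)&0x7=0x3 → d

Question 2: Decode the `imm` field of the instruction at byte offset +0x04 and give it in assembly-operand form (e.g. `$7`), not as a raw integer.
$377

+0x04: 11 79 ⇒ word 0x1179 (big)
  top 4b → 0x1 → ldi [RI]
  [11:9] rd=0 = a
  [8:0] imm=377 = $377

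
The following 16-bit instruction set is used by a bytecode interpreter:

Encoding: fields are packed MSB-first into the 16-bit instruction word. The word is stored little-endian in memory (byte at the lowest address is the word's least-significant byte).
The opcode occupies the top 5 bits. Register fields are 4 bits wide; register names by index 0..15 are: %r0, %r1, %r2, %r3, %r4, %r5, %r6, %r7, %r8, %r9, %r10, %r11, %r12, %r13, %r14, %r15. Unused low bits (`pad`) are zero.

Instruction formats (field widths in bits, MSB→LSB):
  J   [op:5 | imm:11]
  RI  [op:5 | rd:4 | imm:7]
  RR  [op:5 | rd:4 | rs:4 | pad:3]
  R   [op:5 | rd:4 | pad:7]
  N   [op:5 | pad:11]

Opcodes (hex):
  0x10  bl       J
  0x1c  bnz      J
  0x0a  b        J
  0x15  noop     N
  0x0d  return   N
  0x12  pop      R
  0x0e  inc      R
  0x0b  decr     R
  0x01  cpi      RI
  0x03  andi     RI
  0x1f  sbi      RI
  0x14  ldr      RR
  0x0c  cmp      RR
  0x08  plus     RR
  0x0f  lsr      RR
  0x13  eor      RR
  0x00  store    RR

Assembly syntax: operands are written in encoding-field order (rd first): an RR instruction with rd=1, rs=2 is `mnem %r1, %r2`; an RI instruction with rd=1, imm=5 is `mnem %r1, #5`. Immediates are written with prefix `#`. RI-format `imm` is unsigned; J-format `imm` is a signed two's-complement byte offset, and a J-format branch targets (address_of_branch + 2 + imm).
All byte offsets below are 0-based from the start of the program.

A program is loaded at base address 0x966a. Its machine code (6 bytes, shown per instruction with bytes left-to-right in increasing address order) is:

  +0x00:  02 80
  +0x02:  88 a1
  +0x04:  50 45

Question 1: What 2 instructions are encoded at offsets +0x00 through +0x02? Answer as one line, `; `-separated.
bl #2; ldr %r3, %r1

off 0x00: read 02 80 as little → 0x8002
  op=0x8002>>11=0x10 ⇒ bl (J)
  [10:0] imm=2 = #2
off 0x02: read 88 a1 as little → 0xa188
  op=0xa188>>11=0x14 ⇒ ldr (RR)
  [10:7] rd=3 = %r3
  [6:3] rs=1 = %r1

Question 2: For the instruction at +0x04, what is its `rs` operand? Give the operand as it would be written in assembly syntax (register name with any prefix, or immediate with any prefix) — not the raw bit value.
off 0x04: read 50 45 as little → 0x4550
  op=0x4550>>11=0x8 ⇒ plus (RR)
  rd: (w>>7)&0xf=0xa → %r10
  rs: (w>>3)&0xf=0xa → %r10

%r10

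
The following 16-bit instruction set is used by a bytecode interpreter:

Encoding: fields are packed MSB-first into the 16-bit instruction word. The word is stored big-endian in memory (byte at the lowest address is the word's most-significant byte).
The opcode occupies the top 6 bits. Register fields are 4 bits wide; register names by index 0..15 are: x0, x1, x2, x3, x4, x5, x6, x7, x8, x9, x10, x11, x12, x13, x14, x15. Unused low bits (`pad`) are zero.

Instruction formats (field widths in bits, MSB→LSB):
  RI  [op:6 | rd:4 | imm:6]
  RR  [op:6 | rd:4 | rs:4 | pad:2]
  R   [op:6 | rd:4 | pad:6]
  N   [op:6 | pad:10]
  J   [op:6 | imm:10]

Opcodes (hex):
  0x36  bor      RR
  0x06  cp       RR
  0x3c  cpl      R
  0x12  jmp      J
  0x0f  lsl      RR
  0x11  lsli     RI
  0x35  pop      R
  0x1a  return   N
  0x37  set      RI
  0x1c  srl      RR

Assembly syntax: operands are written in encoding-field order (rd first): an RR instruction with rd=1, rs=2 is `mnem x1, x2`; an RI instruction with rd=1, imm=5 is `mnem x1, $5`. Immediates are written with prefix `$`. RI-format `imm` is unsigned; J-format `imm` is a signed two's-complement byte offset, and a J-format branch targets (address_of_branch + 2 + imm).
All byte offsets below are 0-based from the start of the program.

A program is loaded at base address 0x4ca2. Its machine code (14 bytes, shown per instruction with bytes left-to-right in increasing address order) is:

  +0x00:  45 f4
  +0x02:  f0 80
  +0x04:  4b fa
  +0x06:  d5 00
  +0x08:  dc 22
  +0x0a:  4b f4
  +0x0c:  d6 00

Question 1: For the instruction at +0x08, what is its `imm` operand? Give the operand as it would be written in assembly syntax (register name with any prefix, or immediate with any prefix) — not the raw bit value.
+0x08: dc 22 ⇒ word 0xdc22 (big)
  top 6b → 0x37 → set [RI]
  rd: (w>>6)&0xf=0x0 → x0
  imm: (w>>0)&0x3f=0x22 → $34

$34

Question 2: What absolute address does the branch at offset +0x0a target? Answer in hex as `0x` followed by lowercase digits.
0x4ca2

+0x0a: 4b f4 ⇒ word 0x4bf4 (big)
  top 6b → 0x12 → jmp [J]
  [9:0] imm=1012 (s10→-12) = $-12
  target = base 0x4ca2 + off 0x0a + 2 + imm -12 = 0x4ca2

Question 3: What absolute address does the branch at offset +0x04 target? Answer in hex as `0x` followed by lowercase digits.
+0x04: 4b fa ⇒ word 0x4bfa (big)
  op=0x4bfa>>10=0x12 ⇒ jmp (J)
  imm: (w>>0)&0x3ff=0x3fa (s10→-6) → $-6
  target = base 0x4ca2 + off 0x04 + 2 + imm -6 = 0x4ca2

0x4ca2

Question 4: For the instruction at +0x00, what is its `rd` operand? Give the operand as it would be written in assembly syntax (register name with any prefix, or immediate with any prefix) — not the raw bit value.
x7

+0x00: 45 f4 ⇒ word 0x45f4 (big)
  top 6b → 0x11 → lsli [RI]
  rd@[9:6]=0x7 ⇒ x7
  imm@[5:0]=0x34 ⇒ $52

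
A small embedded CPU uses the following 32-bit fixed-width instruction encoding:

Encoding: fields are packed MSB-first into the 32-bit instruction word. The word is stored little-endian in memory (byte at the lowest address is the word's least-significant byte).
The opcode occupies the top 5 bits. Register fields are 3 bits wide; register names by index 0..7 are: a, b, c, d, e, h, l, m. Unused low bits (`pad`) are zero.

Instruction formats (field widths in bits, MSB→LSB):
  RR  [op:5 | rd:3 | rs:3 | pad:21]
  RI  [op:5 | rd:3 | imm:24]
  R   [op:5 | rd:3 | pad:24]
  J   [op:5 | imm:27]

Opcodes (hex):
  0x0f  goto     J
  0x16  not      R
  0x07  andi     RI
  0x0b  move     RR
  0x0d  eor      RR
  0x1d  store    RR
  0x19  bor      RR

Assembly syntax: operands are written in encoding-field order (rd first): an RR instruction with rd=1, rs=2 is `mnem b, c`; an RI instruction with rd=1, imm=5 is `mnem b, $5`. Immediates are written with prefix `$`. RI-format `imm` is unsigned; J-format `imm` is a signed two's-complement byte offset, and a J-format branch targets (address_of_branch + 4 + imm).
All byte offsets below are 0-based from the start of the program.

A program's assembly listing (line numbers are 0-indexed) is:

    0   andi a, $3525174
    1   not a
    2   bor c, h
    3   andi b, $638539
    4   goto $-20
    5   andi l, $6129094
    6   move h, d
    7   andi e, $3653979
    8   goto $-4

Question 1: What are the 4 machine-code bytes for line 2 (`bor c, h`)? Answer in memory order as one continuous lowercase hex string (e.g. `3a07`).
0000a0ca

2. bor fields op=0x19:5|rd=2:3|rs=5:3|pad=0:21 → word caa00000h → 00 00 a0 ca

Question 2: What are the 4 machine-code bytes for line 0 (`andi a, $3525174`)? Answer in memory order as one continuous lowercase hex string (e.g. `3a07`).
36ca3538

0. andi fields op=0x7:5|rd=0:3|imm=3525174:24 → word 3835ca36h → 36 ca 35 38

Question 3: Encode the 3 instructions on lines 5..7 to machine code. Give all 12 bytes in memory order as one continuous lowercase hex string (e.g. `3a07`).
line 5 (andi): pack op=0x7:5|rd=6:3|imm=6129094:24 = 0x3e5d85c6; little→ c6 85 5d 3e
line 6 (move): pack op=0xb:5|rd=5:3|rs=3:3|pad=0:21 = 0x5d600000; little→ 00 00 60 5d
line 7 (andi): pack op=0x7:5|rd=4:3|imm=3653979:24 = 0x3c37c15b; little→ 5b c1 37 3c

c6855d3e0000605d5bc1373c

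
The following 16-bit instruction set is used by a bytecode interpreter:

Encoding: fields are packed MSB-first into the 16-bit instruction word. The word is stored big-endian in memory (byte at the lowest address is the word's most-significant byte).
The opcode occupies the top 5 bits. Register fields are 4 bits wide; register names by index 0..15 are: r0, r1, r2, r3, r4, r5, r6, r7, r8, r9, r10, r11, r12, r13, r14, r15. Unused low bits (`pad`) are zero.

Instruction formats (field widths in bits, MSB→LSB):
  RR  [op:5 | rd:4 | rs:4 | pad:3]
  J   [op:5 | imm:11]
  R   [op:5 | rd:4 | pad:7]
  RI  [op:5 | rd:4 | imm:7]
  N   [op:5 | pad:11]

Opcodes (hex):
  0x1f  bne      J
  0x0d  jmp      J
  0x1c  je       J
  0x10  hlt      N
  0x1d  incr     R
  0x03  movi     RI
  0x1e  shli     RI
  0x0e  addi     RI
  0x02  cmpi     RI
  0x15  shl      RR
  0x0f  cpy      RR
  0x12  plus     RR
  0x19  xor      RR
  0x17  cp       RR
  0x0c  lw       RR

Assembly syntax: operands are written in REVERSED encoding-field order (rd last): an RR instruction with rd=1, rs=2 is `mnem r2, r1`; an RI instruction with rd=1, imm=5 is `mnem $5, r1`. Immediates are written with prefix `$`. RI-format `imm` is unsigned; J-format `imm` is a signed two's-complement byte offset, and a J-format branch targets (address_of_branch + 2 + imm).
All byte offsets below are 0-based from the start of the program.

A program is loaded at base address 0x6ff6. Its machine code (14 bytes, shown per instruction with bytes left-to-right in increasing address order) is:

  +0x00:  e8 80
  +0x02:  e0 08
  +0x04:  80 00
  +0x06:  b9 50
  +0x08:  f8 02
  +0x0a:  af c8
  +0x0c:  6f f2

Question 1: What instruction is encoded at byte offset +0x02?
je $8

@+02  big-endian(e0 08) = 0xe008
  top 5b → 0x1c → je [J]
  [10:0] imm=8 = $8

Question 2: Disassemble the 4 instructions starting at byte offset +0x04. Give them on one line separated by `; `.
off 0x04: read 80 00 as big → 0x8000
  opcode bits[15:11]=0x10: hlt/N
off 0x06: read b9 50 as big → 0xb950
  opcode bits[15:11]=0x17: cp/RR
  rd: (w>>7)&0xf=0x2 → r2
  rs: (w>>3)&0xf=0xa → r10
off 0x08: read f8 02 as big → 0xf802
  opcode bits[15:11]=0x1f: bne/J
  imm: (w>>0)&0x7ff=0x2 → $2
off 0x0a: read af c8 as big → 0xafc8
  opcode bits[15:11]=0x15: shl/RR
  rd: (w>>7)&0xf=0xf → r15
  rs: (w>>3)&0xf=0x9 → r9

hlt; cp r10, r2; bne $2; shl r9, r15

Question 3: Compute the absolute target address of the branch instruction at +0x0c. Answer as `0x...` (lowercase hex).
off 0x0c: read 6f f2 as big → 0x6ff2
  opcode bits[15:11]=0xd: jmp/J
  imm@[10:0]=0x7f2 (s11→-14) ⇒ $-14
  target = base 0x6ff6 + off 0x0c + 2 + imm -14 = 0x6ff6

0x6ff6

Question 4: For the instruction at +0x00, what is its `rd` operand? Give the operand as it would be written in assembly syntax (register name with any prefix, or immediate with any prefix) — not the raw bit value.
r1

+0x00: e8 80 ⇒ word 0xe880 (big)
  opcode bits[15:11]=0x1d: incr/R
  [10:7] rd=1 = r1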